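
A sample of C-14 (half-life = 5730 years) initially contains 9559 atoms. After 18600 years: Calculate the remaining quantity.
N = N₀(1/2)^(t/t½) = 1008 atoms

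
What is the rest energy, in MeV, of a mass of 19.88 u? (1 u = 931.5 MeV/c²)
E = mc² = 18520 MeV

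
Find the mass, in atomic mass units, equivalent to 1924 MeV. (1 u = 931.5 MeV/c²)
m = E/c² = 2.065 u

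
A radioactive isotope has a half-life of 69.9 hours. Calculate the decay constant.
λ = ln(2)/t½ = 0.009916 hour⁻¹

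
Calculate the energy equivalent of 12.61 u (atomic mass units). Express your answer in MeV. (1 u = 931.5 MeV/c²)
E = mc² = 11750 MeV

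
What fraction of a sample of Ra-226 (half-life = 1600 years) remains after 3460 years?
N/N₀ = (1/2)^(t/t½) = 0.2234 = 22.3%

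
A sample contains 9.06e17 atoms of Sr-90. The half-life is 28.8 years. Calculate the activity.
A = λN = 2.181e16 decays/year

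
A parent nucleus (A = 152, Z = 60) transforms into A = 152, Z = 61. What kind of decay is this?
ΔA = 0, ΔZ = +1 ⇒ beta-minus decay (β⁻)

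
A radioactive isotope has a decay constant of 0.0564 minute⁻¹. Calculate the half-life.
t½ = ln(2)/λ = 12.29 minutes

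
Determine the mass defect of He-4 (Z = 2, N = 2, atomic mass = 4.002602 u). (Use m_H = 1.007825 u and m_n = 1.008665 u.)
Δm = Z·m_H + N·m_n − M = 0.03038 u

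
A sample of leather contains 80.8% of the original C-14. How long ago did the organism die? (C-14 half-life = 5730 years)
Age = t½ × log₂(1/ratio) = 1762 years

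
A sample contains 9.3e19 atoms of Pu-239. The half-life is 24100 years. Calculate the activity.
A = λN = 2.675e15 decays/year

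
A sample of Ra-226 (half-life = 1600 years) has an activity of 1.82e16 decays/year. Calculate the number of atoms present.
N = A/λ = 4.201e19 atoms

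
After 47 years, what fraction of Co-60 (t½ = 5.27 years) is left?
N/N₀ = (1/2)^(t/t½) = 0.002067 = 0.207%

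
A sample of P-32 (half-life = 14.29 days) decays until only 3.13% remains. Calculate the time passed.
t = t½ × log₂(N₀/N) = 71.42 days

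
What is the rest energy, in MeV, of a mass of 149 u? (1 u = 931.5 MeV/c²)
E = mc² = 1.388e5 MeV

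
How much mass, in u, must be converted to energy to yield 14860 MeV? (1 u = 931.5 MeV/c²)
m = E/c² = 15.95 u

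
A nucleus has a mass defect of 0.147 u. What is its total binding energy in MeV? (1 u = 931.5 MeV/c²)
B.E. = Δm × 931.5 = 136.9 MeV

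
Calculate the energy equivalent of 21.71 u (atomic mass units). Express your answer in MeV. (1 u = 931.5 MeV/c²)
E = mc² = 20220 MeV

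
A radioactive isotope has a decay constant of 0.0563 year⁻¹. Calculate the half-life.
t½ = ln(2)/λ = 12.31 years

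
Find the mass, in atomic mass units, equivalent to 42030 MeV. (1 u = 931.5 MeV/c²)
m = E/c² = 45.12 u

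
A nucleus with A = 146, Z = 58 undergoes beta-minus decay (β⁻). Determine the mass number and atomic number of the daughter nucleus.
Daughter: A = 146, Z = 59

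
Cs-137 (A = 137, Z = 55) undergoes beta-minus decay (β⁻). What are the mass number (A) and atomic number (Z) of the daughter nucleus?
Daughter: A = 137, Z = 56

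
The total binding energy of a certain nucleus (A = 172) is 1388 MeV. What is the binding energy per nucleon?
B.E./A = 1388/172 = 8.07 MeV/nucleon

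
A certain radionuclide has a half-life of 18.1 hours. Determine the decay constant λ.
λ = ln(2)/t½ = 0.0383 hour⁻¹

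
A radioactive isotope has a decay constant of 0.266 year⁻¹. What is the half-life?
t½ = ln(2)/λ = 2.606 years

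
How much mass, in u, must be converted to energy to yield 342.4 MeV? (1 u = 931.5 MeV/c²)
m = E/c² = 0.3676 u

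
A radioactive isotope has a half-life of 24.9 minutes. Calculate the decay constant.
λ = ln(2)/t½ = 0.02784 minute⁻¹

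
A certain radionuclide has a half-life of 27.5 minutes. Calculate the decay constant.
λ = ln(2)/t½ = 0.02521 minute⁻¹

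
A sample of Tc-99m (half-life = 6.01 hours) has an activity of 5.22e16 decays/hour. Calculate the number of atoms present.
N = A/λ = 4.526e17 atoms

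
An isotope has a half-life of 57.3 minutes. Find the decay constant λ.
λ = ln(2)/t½ = 0.0121 minute⁻¹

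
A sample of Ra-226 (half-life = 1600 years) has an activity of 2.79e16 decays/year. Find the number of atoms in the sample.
N = A/λ = 6.44e19 atoms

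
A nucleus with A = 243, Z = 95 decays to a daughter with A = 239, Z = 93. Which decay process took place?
ΔA = -4, ΔZ = -2 ⇒ alpha decay (α)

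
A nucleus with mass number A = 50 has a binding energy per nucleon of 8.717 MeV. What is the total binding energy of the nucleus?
B.E. = 8.717 × 50 = 435.9 MeV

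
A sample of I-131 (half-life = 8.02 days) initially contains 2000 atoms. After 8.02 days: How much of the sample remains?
N = N₀(1/2)^(t/t½) = 1000 atoms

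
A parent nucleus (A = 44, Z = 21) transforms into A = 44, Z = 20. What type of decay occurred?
ΔA = 0, ΔZ = -1 ⇒ beta-plus decay (β⁺) or electron capture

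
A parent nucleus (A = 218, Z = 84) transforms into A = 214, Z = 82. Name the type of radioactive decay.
ΔA = -4, ΔZ = -2 ⇒ alpha decay (α)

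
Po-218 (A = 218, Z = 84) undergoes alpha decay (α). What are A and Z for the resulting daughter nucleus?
Daughter: A = 214, Z = 82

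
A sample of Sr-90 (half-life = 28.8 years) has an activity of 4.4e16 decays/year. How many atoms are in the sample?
N = A/λ = 1.828e18 atoms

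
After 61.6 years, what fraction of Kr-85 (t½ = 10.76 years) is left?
N/N₀ = (1/2)^(t/t½) = 0.01891 = 1.89%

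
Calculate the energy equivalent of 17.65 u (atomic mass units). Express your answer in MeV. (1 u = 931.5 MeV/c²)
E = mc² = 16440 MeV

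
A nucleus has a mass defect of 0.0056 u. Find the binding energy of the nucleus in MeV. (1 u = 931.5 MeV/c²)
B.E. = Δm × 931.5 = 5.216 MeV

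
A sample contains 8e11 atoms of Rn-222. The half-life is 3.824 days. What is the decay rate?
A = λN = 1.45e11 decays/day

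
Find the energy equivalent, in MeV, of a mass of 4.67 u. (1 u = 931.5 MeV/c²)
E = mc² = 4350 MeV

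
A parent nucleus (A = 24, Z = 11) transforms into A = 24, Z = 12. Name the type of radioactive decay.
ΔA = 0, ΔZ = +1 ⇒ beta-minus decay (β⁻)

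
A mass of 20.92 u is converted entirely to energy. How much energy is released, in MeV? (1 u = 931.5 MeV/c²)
E = mc² = 19490 MeV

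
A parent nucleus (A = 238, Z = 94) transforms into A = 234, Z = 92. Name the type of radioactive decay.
ΔA = -4, ΔZ = -2 ⇒ alpha decay (α)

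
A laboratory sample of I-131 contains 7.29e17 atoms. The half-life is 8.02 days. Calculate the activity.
A = λN = 6.301e16 decays/day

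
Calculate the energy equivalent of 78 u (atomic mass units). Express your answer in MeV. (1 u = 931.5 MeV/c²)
E = mc² = 72660 MeV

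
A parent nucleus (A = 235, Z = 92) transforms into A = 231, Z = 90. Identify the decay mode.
ΔA = -4, ΔZ = -2 ⇒ alpha decay (α)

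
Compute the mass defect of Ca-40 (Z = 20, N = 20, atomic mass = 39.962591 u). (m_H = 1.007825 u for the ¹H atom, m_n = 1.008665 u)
Δm = Z·m_H + N·m_n − M = 0.3672 u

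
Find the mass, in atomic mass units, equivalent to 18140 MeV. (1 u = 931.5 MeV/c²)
m = E/c² = 19.47 u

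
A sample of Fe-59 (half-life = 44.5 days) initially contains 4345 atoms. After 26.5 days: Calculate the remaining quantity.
N = N₀(1/2)^(t/t½) = 2876 atoms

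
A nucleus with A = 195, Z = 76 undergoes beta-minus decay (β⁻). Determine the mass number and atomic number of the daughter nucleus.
Daughter: A = 195, Z = 77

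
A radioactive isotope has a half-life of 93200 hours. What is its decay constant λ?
λ = ln(2)/t½ = 7.437e-6 hour⁻¹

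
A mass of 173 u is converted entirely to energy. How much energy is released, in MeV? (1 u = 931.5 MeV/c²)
E = mc² = 1.611e5 MeV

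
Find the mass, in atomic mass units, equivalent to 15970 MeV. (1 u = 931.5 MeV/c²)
m = E/c² = 17.14 u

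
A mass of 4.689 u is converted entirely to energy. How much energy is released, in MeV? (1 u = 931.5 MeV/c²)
E = mc² = 4368 MeV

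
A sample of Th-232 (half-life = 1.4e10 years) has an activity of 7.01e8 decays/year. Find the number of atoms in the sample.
N = A/λ = 1.416e19 atoms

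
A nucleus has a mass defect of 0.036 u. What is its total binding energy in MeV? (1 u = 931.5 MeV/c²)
B.E. = Δm × 931.5 = 33.53 MeV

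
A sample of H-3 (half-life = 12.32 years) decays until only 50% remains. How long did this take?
t = t½ × log₂(N₀/N) = 12.32 years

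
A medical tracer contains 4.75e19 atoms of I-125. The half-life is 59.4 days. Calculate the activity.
A = λN = 5.543e17 decays/day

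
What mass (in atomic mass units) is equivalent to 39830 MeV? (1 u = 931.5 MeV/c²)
m = E/c² = 42.76 u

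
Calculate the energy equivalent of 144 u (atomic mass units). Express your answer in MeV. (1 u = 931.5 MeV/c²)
E = mc² = 1.341e5 MeV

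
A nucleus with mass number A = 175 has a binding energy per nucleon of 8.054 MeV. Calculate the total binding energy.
B.E. = 8.054 × 175 = 1409 MeV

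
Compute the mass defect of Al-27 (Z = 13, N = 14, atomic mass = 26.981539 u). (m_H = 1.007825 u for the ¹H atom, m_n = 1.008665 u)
Δm = Z·m_H + N·m_n − M = 0.2415 u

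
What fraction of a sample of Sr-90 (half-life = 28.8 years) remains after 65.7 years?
N/N₀ = (1/2)^(t/t½) = 0.2057 = 20.6%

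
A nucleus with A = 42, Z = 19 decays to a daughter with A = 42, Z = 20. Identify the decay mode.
ΔA = 0, ΔZ = +1 ⇒ beta-minus decay (β⁻)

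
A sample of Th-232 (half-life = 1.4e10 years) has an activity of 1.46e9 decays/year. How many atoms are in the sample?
N = A/λ = 2.949e19 atoms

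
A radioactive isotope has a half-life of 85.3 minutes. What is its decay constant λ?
λ = ln(2)/t½ = 0.008126 minute⁻¹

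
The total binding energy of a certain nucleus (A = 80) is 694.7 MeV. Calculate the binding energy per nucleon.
B.E./A = 694.7/80 = 8.684 MeV/nucleon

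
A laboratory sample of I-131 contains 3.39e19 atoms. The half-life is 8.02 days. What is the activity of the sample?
A = λN = 2.93e18 decays/day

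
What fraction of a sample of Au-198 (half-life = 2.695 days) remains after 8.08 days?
N/N₀ = (1/2)^(t/t½) = 0.1252 = 12.5%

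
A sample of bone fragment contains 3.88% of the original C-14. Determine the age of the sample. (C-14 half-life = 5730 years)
Age = t½ × log₂(1/ratio) = 26860 years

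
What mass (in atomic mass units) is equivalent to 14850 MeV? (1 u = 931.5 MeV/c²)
m = E/c² = 15.94 u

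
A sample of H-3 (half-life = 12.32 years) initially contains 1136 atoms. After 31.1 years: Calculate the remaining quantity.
N = N₀(1/2)^(t/t½) = 197.5 atoms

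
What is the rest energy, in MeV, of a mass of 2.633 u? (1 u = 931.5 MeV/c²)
E = mc² = 2453 MeV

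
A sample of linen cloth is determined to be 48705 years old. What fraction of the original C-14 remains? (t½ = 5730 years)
N/N₀ = (1/2)^(t/t½) = 0.002762 = 0.276%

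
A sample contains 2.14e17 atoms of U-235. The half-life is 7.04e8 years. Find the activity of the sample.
A = λN = 2.107e8 decays/year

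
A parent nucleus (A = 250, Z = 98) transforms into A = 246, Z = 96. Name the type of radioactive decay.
ΔA = -4, ΔZ = -2 ⇒ alpha decay (α)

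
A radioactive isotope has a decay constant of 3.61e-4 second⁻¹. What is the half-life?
t½ = ln(2)/λ = 1920 seconds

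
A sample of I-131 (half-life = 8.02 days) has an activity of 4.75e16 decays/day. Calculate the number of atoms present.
N = A/λ = 5.496e17 atoms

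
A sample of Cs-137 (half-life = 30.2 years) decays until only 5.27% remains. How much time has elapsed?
t = t½ × log₂(N₀/N) = 128.2 years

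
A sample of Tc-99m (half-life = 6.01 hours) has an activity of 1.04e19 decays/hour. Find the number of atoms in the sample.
N = A/λ = 9.017e19 atoms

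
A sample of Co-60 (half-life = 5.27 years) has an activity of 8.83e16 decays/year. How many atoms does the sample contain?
N = A/λ = 6.713e17 atoms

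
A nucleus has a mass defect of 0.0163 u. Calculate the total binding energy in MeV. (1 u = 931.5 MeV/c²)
B.E. = Δm × 931.5 = 15.18 MeV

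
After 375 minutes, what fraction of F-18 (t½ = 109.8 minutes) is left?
N/N₀ = (1/2)^(t/t½) = 0.09373 = 9.37%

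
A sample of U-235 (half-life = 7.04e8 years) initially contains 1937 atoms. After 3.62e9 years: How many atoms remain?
N = N₀(1/2)^(t/t½) = 54.86 atoms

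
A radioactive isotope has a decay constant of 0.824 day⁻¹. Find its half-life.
t½ = ln(2)/λ = 0.8412 days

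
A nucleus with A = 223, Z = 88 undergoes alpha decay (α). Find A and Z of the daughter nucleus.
Daughter: A = 219, Z = 86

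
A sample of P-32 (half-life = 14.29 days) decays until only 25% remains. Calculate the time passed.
t = t½ × log₂(N₀/N) = 28.58 days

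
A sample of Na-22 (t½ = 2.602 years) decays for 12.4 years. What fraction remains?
N/N₀ = (1/2)^(t/t½) = 0.03676 = 3.68%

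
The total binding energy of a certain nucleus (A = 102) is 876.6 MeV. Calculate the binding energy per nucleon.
B.E./A = 876.6/102 = 8.594 MeV/nucleon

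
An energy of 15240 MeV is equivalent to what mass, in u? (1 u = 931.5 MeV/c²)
m = E/c² = 16.36 u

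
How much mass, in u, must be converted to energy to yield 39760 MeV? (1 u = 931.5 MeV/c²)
m = E/c² = 42.68 u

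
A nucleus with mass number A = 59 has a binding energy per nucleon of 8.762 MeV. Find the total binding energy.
B.E. = 8.762 × 59 = 517 MeV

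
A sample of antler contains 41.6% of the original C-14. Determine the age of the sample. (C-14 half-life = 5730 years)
Age = t½ × log₂(1/ratio) = 7250 years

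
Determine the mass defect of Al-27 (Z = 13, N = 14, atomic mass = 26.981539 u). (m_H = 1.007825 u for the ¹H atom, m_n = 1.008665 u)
Δm = Z·m_H + N·m_n − M = 0.2415 u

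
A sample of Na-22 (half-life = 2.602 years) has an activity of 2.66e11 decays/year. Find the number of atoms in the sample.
N = A/λ = 9.985e11 atoms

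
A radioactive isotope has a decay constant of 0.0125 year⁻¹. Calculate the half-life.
t½ = ln(2)/λ = 55.45 years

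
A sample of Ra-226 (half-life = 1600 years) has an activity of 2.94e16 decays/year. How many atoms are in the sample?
N = A/λ = 6.786e19 atoms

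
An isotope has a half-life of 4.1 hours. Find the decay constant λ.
λ = ln(2)/t½ = 0.1691 hour⁻¹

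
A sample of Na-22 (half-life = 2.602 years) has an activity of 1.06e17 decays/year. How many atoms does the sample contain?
N = A/λ = 3.979e17 atoms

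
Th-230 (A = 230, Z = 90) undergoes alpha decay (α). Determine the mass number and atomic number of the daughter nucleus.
Daughter: A = 226, Z = 88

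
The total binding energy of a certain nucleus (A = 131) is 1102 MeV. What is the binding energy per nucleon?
B.E./A = 1102/131 = 8.412 MeV/nucleon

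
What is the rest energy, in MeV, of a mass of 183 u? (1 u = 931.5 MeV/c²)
E = mc² = 1.705e5 MeV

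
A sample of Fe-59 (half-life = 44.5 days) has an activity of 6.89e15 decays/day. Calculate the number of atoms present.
N = A/λ = 4.423e17 atoms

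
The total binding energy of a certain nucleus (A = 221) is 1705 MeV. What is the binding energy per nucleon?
B.E./A = 1705/221 = 7.715 MeV/nucleon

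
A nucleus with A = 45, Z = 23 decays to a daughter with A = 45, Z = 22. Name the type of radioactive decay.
ΔA = 0, ΔZ = -1 ⇒ beta-plus decay (β⁺) or electron capture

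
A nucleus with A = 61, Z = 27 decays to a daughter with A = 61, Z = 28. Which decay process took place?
ΔA = 0, ΔZ = +1 ⇒ beta-minus decay (β⁻)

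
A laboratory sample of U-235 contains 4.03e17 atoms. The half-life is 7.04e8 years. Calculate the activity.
A = λN = 3.968e8 decays/year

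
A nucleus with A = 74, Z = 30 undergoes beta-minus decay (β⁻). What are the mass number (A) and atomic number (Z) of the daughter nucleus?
Daughter: A = 74, Z = 31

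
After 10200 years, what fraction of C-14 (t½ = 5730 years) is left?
N/N₀ = (1/2)^(t/t½) = 0.2912 = 29.1%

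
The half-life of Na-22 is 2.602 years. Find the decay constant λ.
λ = ln(2)/t½ = 0.2664 year⁻¹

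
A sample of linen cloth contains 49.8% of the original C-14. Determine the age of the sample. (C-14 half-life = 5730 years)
Age = t½ × log₂(1/ratio) = 5763 years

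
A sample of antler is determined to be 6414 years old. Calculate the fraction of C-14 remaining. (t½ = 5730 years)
N/N₀ = (1/2)^(t/t½) = 0.4603 = 46%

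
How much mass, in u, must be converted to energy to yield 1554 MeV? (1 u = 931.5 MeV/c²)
m = E/c² = 1.668 u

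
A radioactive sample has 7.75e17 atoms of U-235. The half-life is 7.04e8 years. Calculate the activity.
A = λN = 7.631e8 decays/year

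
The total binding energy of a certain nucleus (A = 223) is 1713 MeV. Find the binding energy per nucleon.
B.E./A = 1713/223 = 7.682 MeV/nucleon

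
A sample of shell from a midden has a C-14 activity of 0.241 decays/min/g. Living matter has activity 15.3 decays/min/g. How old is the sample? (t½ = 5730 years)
Age = t½ × log₂(A₀/A) = 34310 years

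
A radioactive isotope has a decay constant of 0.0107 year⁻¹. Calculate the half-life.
t½ = ln(2)/λ = 64.78 years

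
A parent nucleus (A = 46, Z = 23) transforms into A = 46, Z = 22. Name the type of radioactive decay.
ΔA = 0, ΔZ = -1 ⇒ beta-plus decay (β⁺) or electron capture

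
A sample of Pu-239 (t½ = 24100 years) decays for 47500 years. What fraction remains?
N/N₀ = (1/2)^(t/t½) = 0.2551 = 25.5%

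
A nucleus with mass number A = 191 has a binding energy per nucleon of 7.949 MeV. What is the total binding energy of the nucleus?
B.E. = 7.949 × 191 = 1518 MeV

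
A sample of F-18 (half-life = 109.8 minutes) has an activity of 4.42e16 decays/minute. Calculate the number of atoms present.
N = A/λ = 7.002e18 atoms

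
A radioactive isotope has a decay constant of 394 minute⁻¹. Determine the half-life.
t½ = ln(2)/λ = 0.001759 minutes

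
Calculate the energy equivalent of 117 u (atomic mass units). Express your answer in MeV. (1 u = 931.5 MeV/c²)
E = mc² = 1.09e5 MeV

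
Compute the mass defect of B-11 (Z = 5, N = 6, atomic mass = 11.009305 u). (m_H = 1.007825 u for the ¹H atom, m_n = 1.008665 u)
Δm = Z·m_H + N·m_n − M = 0.08181 u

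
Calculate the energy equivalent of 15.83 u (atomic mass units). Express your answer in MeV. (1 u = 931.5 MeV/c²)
E = mc² = 14750 MeV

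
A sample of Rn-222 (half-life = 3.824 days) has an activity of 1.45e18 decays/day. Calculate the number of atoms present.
N = A/λ = 7.999e18 atoms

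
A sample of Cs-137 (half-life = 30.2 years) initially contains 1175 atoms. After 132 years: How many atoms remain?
N = N₀(1/2)^(t/t½) = 56.79 atoms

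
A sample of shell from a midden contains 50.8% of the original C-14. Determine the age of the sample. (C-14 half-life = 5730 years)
Age = t½ × log₂(1/ratio) = 5599 years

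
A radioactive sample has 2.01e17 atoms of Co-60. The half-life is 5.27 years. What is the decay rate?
A = λN = 2.644e16 decays/year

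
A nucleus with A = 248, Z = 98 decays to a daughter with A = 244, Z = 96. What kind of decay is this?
ΔA = -4, ΔZ = -2 ⇒ alpha decay (α)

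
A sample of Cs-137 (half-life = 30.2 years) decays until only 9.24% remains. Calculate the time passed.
t = t½ × log₂(N₀/N) = 103.8 years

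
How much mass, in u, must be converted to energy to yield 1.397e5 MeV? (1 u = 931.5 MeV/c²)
m = E/c² = 150 u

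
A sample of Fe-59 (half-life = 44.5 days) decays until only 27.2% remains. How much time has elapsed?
t = t½ × log₂(N₀/N) = 83.59 days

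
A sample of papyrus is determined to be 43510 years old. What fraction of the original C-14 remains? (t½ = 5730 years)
N/N₀ = (1/2)^(t/t½) = 0.005178 = 0.518%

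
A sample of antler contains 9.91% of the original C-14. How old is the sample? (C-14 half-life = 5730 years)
Age = t½ × log₂(1/ratio) = 19110 years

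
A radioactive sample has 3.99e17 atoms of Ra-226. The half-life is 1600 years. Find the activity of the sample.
A = λN = 1.729e14 decays/year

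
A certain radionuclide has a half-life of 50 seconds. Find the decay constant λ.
λ = ln(2)/t½ = 0.01386 second⁻¹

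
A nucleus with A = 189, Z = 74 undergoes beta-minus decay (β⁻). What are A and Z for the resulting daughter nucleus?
Daughter: A = 189, Z = 75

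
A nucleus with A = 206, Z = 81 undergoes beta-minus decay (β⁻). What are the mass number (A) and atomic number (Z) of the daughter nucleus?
Daughter: A = 206, Z = 82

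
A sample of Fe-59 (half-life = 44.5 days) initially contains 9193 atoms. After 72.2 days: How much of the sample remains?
N = N₀(1/2)^(t/t½) = 2986 atoms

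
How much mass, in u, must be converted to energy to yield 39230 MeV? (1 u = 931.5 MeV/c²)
m = E/c² = 42.11 u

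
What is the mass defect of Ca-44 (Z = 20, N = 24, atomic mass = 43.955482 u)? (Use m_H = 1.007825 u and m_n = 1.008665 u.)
Δm = Z·m_H + N·m_n − M = 0.409 u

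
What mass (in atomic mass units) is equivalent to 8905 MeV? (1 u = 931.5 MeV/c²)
m = E/c² = 9.56 u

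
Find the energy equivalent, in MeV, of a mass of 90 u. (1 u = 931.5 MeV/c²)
E = mc² = 83840 MeV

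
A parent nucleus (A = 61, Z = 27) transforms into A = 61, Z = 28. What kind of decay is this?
ΔA = 0, ΔZ = +1 ⇒ beta-minus decay (β⁻)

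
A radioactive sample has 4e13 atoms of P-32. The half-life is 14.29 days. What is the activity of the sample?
A = λN = 1.94e12 decays/day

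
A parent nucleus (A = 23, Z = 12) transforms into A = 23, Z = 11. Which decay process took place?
ΔA = 0, ΔZ = -1 ⇒ beta-plus decay (β⁺) or electron capture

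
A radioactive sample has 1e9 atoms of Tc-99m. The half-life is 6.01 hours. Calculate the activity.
A = λN = 1.153e8 decays/hour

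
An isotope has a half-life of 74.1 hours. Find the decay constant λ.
λ = ln(2)/t½ = 0.009354 hour⁻¹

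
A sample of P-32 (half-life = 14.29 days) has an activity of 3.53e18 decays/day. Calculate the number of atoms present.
N = A/λ = 7.277e19 atoms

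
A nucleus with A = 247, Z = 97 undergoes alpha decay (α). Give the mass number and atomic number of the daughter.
Daughter: A = 243, Z = 95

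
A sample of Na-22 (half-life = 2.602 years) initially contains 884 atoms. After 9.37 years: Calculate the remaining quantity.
N = N₀(1/2)^(t/t½) = 72.85 atoms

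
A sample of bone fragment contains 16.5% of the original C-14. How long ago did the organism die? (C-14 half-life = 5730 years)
Age = t½ × log₂(1/ratio) = 14890 years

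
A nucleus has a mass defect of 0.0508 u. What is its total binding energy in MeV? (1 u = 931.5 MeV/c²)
B.E. = Δm × 931.5 = 47.32 MeV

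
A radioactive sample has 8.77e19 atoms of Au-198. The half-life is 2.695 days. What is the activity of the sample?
A = λN = 2.256e19 decays/day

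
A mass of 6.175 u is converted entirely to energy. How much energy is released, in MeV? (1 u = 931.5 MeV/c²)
E = mc² = 5752 MeV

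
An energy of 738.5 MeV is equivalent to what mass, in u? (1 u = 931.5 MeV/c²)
m = E/c² = 0.7928 u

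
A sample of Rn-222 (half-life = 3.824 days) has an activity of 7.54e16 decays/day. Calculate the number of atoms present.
N = A/λ = 4.16e17 atoms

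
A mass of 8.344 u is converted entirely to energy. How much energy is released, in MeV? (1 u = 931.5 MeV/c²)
E = mc² = 7772 MeV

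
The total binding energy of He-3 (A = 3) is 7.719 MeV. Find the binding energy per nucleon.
B.E./A = 7.719/3 = 2.573 MeV/nucleon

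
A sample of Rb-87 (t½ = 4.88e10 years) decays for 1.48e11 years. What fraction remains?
N/N₀ = (1/2)^(t/t½) = 0.1222 = 12.2%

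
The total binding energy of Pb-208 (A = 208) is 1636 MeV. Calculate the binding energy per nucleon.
B.E./A = 1636/208 = 7.865 MeV/nucleon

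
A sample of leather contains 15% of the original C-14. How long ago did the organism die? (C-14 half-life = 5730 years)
Age = t½ × log₂(1/ratio) = 15680 years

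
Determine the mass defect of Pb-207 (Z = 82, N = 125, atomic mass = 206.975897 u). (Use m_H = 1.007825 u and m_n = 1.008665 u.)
Δm = Z·m_H + N·m_n − M = 1.749 u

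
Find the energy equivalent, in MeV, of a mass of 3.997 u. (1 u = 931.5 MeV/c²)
E = mc² = 3723 MeV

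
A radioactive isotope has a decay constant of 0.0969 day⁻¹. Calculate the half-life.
t½ = ln(2)/λ = 7.153 days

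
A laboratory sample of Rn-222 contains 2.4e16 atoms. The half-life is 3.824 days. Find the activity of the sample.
A = λN = 4.35e15 decays/day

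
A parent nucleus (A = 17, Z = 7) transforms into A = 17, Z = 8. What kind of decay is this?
ΔA = 0, ΔZ = +1 ⇒ beta-minus decay (β⁻)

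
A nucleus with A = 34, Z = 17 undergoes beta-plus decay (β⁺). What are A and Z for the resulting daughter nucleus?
Daughter: A = 34, Z = 16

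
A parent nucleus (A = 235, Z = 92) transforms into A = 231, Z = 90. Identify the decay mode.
ΔA = -4, ΔZ = -2 ⇒ alpha decay (α)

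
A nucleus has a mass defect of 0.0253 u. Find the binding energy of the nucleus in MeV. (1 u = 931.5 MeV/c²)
B.E. = Δm × 931.5 = 23.57 MeV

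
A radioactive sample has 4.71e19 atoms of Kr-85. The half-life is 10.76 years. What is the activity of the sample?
A = λN = 3.034e18 decays/year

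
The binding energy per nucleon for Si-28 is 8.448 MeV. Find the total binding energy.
B.E. = 8.448 × 28 = 236.5 MeV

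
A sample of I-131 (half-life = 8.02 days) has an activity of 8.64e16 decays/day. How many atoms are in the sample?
N = A/λ = 9.997e17 atoms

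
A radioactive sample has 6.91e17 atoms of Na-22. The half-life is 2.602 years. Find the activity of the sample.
A = λN = 1.841e17 decays/year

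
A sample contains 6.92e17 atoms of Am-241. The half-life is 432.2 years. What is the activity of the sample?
A = λN = 1.11e15 decays/year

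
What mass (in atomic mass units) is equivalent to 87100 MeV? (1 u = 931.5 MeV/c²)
m = E/c² = 93.51 u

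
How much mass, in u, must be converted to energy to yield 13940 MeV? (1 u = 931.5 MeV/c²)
m = E/c² = 14.97 u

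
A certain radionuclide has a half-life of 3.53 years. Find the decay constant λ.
λ = ln(2)/t½ = 0.1964 year⁻¹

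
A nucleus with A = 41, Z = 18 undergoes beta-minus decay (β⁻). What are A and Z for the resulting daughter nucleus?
Daughter: A = 41, Z = 19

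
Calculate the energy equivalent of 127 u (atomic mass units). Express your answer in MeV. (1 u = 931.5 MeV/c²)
E = mc² = 1.183e5 MeV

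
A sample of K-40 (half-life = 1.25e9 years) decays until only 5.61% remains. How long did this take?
t = t½ × log₂(N₀/N) = 5.195e9 years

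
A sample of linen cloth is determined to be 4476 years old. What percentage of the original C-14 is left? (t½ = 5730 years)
N/N₀ = (1/2)^(t/t½) = 0.5819 = 58.2%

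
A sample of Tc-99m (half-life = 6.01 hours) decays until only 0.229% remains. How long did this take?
t = t½ × log₂(N₀/N) = 52.71 hours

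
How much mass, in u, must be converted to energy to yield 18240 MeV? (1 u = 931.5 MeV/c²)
m = E/c² = 19.58 u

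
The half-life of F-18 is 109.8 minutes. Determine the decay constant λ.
λ = ln(2)/t½ = 0.006313 minute⁻¹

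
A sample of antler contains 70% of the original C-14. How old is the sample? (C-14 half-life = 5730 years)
Age = t½ × log₂(1/ratio) = 2949 years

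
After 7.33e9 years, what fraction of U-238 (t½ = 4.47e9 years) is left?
N/N₀ = (1/2)^(t/t½) = 0.3209 = 32.1%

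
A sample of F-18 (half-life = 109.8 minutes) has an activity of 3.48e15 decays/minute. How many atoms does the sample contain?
N = A/λ = 5.513e17 atoms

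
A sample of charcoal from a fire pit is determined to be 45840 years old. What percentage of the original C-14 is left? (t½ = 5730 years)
N/N₀ = (1/2)^(t/t½) = 0.003906 = 0.391%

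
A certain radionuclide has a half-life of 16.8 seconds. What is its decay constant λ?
λ = ln(2)/t½ = 0.04126 second⁻¹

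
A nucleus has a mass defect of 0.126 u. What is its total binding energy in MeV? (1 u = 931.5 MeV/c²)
B.E. = Δm × 931.5 = 117.4 MeV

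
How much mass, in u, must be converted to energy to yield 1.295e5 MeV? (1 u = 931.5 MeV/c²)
m = E/c² = 139 u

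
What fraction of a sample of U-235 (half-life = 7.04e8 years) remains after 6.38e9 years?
N/N₀ = (1/2)^(t/t½) = 0.00187 = 0.187%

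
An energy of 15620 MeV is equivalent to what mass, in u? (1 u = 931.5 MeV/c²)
m = E/c² = 16.77 u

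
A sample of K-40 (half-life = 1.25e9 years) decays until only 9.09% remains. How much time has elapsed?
t = t½ × log₂(N₀/N) = 4.324e9 years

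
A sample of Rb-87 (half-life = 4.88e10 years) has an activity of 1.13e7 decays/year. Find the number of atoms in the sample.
N = A/λ = 7.956e17 atoms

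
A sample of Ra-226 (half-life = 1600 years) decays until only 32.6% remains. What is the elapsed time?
t = t½ × log₂(N₀/N) = 2587 years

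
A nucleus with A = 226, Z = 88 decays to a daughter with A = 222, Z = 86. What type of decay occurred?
ΔA = -4, ΔZ = -2 ⇒ alpha decay (α)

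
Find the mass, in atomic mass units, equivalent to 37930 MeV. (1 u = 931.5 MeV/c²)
m = E/c² = 40.72 u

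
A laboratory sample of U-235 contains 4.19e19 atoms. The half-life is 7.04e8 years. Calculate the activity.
A = λN = 4.125e10 decays/year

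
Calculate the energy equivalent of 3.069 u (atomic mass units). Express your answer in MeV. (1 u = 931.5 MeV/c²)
E = mc² = 2859 MeV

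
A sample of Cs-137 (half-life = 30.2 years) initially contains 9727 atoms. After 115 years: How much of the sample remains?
N = N₀(1/2)^(t/t½) = 694.5 atoms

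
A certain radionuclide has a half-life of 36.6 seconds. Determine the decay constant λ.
λ = ln(2)/t½ = 0.01894 second⁻¹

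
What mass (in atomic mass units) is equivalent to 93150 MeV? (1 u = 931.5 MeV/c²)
m = E/c² = 100 u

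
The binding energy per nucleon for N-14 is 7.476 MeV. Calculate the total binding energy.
B.E. = 7.476 × 14 = 104.7 MeV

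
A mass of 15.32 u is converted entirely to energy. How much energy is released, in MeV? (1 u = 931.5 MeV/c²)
E = mc² = 14270 MeV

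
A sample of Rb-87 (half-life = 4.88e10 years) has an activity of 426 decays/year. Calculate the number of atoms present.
N = A/λ = 2.999e13 atoms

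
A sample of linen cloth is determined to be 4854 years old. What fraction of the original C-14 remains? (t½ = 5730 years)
N/N₀ = (1/2)^(t/t½) = 0.5559 = 55.6%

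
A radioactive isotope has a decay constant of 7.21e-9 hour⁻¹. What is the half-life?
t½ = ln(2)/λ = 9.614e7 hours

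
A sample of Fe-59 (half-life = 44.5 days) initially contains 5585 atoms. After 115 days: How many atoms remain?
N = N₀(1/2)^(t/t½) = 931.3 atoms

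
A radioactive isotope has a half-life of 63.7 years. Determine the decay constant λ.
λ = ln(2)/t½ = 0.01088 year⁻¹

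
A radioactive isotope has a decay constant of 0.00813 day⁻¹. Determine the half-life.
t½ = ln(2)/λ = 85.26 days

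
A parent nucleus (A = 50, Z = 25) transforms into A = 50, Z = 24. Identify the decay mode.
ΔA = 0, ΔZ = -1 ⇒ beta-plus decay (β⁺) or electron capture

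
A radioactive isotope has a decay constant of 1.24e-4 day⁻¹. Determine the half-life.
t½ = ln(2)/λ = 5590 days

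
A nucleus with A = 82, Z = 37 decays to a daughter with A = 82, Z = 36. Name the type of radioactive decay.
ΔA = 0, ΔZ = -1 ⇒ beta-plus decay (β⁺) or electron capture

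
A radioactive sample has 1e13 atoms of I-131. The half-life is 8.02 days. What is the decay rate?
A = λN = 8.643e11 decays/day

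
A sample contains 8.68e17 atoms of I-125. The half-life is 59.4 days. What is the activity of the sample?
A = λN = 1.013e16 decays/day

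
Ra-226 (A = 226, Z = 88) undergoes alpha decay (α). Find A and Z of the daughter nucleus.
Daughter: A = 222, Z = 86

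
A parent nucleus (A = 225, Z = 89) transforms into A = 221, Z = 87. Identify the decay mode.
ΔA = -4, ΔZ = -2 ⇒ alpha decay (α)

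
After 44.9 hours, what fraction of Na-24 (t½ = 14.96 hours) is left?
N/N₀ = (1/2)^(t/t½) = 0.1249 = 12.5%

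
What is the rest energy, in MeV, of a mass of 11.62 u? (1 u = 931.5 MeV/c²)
E = mc² = 10820 MeV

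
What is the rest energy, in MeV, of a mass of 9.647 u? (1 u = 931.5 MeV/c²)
E = mc² = 8986 MeV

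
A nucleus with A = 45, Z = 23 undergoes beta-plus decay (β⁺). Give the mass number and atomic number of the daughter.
Daughter: A = 45, Z = 22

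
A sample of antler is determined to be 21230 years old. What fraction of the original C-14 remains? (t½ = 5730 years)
N/N₀ = (1/2)^(t/t½) = 0.07668 = 7.67%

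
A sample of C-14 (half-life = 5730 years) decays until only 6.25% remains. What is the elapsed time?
t = t½ × log₂(N₀/N) = 22920 years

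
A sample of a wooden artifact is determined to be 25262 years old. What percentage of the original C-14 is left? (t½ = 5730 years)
N/N₀ = (1/2)^(t/t½) = 0.04708 = 4.71%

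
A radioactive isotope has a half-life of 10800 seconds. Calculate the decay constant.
λ = ln(2)/t½ = 6.418e-5 second⁻¹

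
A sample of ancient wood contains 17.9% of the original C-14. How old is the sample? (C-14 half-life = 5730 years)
Age = t½ × log₂(1/ratio) = 14220 years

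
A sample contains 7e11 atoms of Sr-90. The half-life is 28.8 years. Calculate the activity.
A = λN = 1.685e10 decays/year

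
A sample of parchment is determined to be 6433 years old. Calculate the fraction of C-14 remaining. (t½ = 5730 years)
N/N₀ = (1/2)^(t/t½) = 0.4592 = 45.9%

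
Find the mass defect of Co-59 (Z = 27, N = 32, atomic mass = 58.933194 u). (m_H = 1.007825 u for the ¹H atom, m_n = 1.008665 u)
Δm = Z·m_H + N·m_n − M = 0.5554 u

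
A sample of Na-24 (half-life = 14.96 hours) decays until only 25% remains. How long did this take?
t = t½ × log₂(N₀/N) = 29.92 hours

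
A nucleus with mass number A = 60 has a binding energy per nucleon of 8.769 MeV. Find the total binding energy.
B.E. = 8.769 × 60 = 526.1 MeV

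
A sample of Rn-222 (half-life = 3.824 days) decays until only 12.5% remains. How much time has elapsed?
t = t½ × log₂(N₀/N) = 11.47 days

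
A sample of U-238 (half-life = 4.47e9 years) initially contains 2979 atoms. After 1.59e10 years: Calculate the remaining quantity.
N = N₀(1/2)^(t/t½) = 253.1 atoms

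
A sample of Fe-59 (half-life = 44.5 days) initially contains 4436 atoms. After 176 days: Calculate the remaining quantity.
N = N₀(1/2)^(t/t½) = 286 atoms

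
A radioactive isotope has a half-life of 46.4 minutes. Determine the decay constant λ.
λ = ln(2)/t½ = 0.01494 minute⁻¹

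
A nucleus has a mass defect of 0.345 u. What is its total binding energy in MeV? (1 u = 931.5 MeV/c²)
B.E. = Δm × 931.5 = 321.4 MeV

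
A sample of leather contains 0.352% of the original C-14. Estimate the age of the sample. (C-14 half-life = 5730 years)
Age = t½ × log₂(1/ratio) = 46700 years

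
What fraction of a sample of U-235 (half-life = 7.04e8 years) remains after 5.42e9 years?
N/N₀ = (1/2)^(t/t½) = 0.004813 = 0.481%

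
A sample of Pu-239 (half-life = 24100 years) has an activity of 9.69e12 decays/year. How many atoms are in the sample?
N = A/λ = 3.369e17 atoms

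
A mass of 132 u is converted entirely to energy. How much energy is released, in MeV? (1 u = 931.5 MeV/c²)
E = mc² = 1.23e5 MeV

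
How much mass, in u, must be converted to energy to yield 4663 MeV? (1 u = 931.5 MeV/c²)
m = E/c² = 5.006 u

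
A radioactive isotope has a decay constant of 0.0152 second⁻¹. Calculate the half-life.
t½ = ln(2)/λ = 45.6 seconds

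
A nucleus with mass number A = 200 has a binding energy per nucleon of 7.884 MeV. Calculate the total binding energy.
B.E. = 7.884 × 200 = 1577 MeV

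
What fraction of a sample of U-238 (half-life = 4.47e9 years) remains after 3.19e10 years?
N/N₀ = (1/2)^(t/t½) = 0.007107 = 0.711%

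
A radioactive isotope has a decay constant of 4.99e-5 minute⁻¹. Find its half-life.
t½ = ln(2)/λ = 13890 minutes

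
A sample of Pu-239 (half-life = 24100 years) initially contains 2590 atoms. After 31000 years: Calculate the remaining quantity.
N = N₀(1/2)^(t/t½) = 1062 atoms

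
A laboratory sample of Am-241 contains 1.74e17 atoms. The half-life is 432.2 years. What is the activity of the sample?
A = λN = 2.791e14 decays/year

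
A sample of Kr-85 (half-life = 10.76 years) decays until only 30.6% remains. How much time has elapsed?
t = t½ × log₂(N₀/N) = 18.38 years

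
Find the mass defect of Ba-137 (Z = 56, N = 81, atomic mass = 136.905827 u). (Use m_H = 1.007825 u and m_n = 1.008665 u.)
Δm = Z·m_H + N·m_n − M = 1.234 u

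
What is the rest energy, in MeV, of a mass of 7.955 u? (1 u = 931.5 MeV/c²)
E = mc² = 7410 MeV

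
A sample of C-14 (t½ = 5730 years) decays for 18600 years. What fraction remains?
N/N₀ = (1/2)^(t/t½) = 0.1054 = 10.5%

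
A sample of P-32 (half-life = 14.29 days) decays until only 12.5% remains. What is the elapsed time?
t = t½ × log₂(N₀/N) = 42.87 days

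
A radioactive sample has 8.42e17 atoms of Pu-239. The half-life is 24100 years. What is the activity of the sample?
A = λN = 2.422e13 decays/year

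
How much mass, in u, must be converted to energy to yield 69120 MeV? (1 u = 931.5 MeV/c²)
m = E/c² = 74.2 u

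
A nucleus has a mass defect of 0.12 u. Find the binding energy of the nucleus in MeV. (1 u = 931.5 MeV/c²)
B.E. = Δm × 931.5 = 111.8 MeV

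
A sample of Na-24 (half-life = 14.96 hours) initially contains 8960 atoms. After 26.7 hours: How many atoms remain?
N = N₀(1/2)^(t/t½) = 2600 atoms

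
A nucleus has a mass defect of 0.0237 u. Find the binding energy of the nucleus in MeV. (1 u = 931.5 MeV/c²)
B.E. = Δm × 931.5 = 22.08 MeV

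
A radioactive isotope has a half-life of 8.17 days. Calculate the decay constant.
λ = ln(2)/t½ = 0.08484 day⁻¹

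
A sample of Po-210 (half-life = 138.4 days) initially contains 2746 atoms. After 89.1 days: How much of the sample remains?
N = N₀(1/2)^(t/t½) = 1758 atoms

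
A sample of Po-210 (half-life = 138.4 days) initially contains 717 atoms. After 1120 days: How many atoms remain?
N = N₀(1/2)^(t/t½) = 2.627 atoms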